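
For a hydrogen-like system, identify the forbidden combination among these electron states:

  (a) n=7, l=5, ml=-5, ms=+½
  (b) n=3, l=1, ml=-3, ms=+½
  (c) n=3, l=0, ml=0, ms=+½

(b)

(b) has |ml| = 3 > l = 1, violating −l ≤ ml ≤ l.
The remaining sets (a), (c) satisfy all four rules.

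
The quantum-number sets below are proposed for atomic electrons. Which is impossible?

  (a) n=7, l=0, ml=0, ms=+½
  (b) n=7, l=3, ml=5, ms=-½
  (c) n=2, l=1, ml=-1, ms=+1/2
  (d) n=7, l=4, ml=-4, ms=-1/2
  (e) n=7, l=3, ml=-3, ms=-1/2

(b) has |ml| = 5 > l = 3, violating −l ≤ ml ≤ l.
The remaining sets (a), (c), (d), (e) satisfy all four rules.

(b)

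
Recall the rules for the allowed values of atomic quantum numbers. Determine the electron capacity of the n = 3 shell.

A shell holds 2n² electrons: 2 × 3² = 2 × 9 = 18.

18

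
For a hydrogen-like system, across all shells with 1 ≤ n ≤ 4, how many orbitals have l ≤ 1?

13

Go shell by shell, enumerating (l, ml) with l ≤ 1:
n=1 → 1; n=2 → 4; n=3 → 4; n=4 → 4.
Total orbitals: 1 + 4 + 4 + 4 = 13.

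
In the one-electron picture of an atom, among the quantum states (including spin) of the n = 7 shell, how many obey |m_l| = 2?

20

Go through l = 0, …, 6 (the values permitted for n = 7).
Per l-value: l=2 → 2; l=3 → 2; l=4 → 2; l=5 → 2; l=6 → 2.
Orbitals: 2 + 2 + 2 + 2 + 2 = 10. Each orbital carries two spin states, so 10 × 2 = 20 states.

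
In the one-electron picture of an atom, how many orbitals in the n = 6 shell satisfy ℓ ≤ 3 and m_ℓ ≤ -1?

6

Contributions: ℓ=1 → 1; ℓ=2 → 2; ℓ=3 → 3.
Total orbitals: 1 + 2 + 3 = 6.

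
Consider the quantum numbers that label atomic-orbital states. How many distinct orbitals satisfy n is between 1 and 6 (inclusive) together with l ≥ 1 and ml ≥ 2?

20

Go shell by shell, enumerating (l, ml) with l ≥ 1 and ml ≥ 2:
n=3 → 1; n=4 → 3; n=5 → 6; n=6 → 10.
Total orbitals: 1 + 3 + 6 + 10 = 20.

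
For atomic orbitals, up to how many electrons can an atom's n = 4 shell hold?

A shell holds 2n² electrons: 2 × 4² = 2 × 16 = 32.

32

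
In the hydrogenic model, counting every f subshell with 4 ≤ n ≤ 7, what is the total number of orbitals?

28

An f subshell (ℓ = 3) exists for every n ≥ 4, so shells n = 4, 5, 6, 7 each contribute one — 4 subshells.
Since each f subshell has 2·3+1 = 7 orbitals, the total is 4 × 7 = 28.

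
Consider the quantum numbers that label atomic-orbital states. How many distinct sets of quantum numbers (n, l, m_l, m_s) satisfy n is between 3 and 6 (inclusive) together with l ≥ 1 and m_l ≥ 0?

Work shell by shell — for each n, count the (l, m_l) pairs that satisfy l ≥ 1 and m_l ≥ 0:
n=3 → 5; n=4 → 9; n=5 → 14; n=6 → 20.
Orbitals: 5 + 9 + 14 + 20 = 48. Including both spin states (m_s = ±1/2) gives 2 × 48 = 96 states.

96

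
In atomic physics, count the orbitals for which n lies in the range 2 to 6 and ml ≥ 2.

20

Work shell by shell — for each n, count the (l, ml) pairs that satisfy ml ≥ 2:
n=3 → 1; n=4 → 3; n=5 → 6; n=6 → 10.
Total orbitals: 1 + 3 + 6 + 10 = 20.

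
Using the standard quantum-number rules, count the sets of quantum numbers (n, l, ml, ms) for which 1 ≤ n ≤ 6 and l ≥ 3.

Go shell by shell, enumerating (l, ml) with l ≥ 3:
n=4 → 7; n=5 → 16; n=6 → 27.
Orbitals: 7 + 16 + 27 = 50. Including both spin states (ms = ±1/2) gives 2 × 50 = 100 states.

100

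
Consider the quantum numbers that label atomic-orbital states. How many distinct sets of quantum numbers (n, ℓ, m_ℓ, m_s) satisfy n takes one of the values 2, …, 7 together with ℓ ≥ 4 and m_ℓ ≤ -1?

Count contributing orbitals for each principal shell:
n=5 → 4; n=6 → 9; n=7 → 15.
Orbitals: 4 + 9 + 15 = 28. Including both spin states (m_s = ±1/2) gives 2 × 28 = 56 states.

56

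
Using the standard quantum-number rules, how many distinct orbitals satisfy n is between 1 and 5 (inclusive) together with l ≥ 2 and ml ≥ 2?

10

Treat each shell separately and count matching orbitals:
n=3 → 1; n=4 → 3; n=5 → 6.
Total orbitals: 1 + 3 + 6 = 10.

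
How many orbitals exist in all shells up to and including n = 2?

Total orbitals = 1² + 2² = 5.

5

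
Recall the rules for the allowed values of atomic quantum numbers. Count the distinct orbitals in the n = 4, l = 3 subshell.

A subshell has 2l+1 orbitals; with l = 3, that's 7.

7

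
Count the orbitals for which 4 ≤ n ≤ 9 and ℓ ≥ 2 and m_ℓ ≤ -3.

Work shell by shell — for each n, count the (ℓ, m_ℓ) pairs that satisfy ℓ ≥ 2 and m_ℓ ≤ -3:
n=4 → 1; n=5 → 3; n=6 → 6; n=7 → 10; n=8 → 15; n=9 → 21.
Total orbitals: 1 + 3 + 6 + 10 + 15 + 21 = 56.

56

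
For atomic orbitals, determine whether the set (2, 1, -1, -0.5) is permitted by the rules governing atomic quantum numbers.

n = 2 is a positive integer. l = 1 satisfies 0 ≤ l ≤ n−1 = 1. m_l = -1 lies in the range −l … +l (here −1 … 1). m_s = -1/2 is one of ±1/2.
All four constraints are satisfied.

Yes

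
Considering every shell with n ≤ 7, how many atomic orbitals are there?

Total orbitals = 1² + 2² + 3² + 4² + 5² + 6² + 7² = 140.

140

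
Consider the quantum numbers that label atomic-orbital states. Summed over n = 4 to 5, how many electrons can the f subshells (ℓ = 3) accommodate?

An f subshell (ℓ = 3) exists for every n ≥ 4, so shells n = 4, 5 each contribute one — 2 subshells.
Since each f subshell holds 2(2·3+1) = 14 electrons, the total is 2 × 14 = 28.

28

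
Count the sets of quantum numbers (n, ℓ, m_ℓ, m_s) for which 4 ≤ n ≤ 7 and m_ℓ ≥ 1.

Count contributing orbitals for each principal shell:
n=4 → 6; n=5 → 10; n=6 → 15; n=7 → 21.
Orbitals: 6 + 10 + 15 + 21 = 52. Including both spin states (m_s = ±1/2) gives 2 × 52 = 104 states.

104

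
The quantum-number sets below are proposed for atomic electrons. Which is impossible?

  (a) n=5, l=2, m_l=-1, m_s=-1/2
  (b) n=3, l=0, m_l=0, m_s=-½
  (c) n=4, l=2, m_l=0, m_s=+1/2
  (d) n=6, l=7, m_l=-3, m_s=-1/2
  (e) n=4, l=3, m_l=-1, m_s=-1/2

(d) has l = 7 ≥ n = 6, violating 0 ≤ l ≤ n−1.
The remaining sets (a), (b), (c), (e) satisfy all four rules.

(d)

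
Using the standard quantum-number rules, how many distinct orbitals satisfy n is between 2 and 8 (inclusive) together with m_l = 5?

6

Go shell by shell, enumerating (l, m_l) with m_l = 5:
n=6 → 1; n=7 → 2; n=8 → 3.
Total orbitals: 1 + 2 + 3 = 6.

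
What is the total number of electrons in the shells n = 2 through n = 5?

Shell n has n² orbitals: 2²=4 + 3²=9 + 4²=16 + 5²=25 = 54 orbitals.
Two spin states per orbital: 2 × 54 = 108 electrons.

108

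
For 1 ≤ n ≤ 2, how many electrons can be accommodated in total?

10

Total orbitals = 1² + 2² = 5. Doubling for spin gives 10 electrons.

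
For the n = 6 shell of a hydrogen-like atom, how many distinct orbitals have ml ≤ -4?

For n = 6, l ranges over 0 … 5.
Orbitals with ml ≤ -4, by l: l=4 → 1; l=5 → 2.
Total orbitals: 1 + 2 = 3.

3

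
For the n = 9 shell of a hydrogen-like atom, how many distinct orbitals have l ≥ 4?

With n = 9 the allowed l are 0, 1, …, 8.
Orbitals with l ≥ 4, by l: l=4 → 9; l=5 → 11; l=6 → 13; l=7 → 15; l=8 → 17.
Total orbitals: 9 + 11 + 13 + 15 + 17 = 65.

65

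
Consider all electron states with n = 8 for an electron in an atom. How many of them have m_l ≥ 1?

The n = 8 shell has l = 0 through 7; check each.
Orbitals with m_l ≥ 1, by l: l=1 → 1; l=2 → 2; l=3 → 3; l=4 → 4; l=5 → 5; l=6 → 6; l=7 → 7.
Orbitals: 1 + 2 + 3 + 4 + 5 + 6 + 7 = 28. Each orbital carries two spin states, so 28 × 2 = 56 states.

56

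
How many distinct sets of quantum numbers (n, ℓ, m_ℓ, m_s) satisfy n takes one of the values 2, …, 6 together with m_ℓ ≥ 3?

20

Count contributing orbitals for each principal shell:
n=4 → 1; n=5 → 3; n=6 → 6.
Orbitals: 1 + 3 + 6 = 10. Including both spin states (m_s = ±1/2) gives 2 × 10 = 20 states.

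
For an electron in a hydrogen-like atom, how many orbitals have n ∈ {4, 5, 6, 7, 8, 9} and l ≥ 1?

Per-shell orbital counts meeting the constraint:
n=4 → 15; n=5 → 24; n=6 → 35; n=7 → 48; n=8 → 63; n=9 → 80.
Total orbitals: 15 + 24 + 35 + 48 + 63 + 80 = 265.

265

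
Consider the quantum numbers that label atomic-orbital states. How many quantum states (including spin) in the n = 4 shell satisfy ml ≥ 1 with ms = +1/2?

Per l-value: l=1 → 1; l=2 → 2; l=3 → 3.
Orbitals: 1 + 2 + 3 = 6. With ms fixed to a single value there is one state per orbital, giving 6 states.

6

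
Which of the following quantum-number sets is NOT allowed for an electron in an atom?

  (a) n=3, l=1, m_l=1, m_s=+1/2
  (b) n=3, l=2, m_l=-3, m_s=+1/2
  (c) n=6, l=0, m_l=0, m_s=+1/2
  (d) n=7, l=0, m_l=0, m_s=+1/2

(b)

(b) has |m_l| = 3 > l = 2, violating −l ≤ m_l ≤ l.
The remaining sets (a), (c), (d) satisfy all four rules.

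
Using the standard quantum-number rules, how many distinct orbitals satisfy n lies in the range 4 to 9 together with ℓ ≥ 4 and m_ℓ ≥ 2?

Treat each shell separately and count matching orbitals:
n=5 → 3; n=6 → 7; n=7 → 12; n=8 → 18; n=9 → 25.
Total orbitals: 3 + 7 + 12 + 18 + 25 = 65.

65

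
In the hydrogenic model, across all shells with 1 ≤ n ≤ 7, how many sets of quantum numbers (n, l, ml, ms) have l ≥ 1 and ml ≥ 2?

Treat each shell separately and count matching orbitals:
n=3 → 1; n=4 → 3; n=5 → 6; n=6 → 10; n=7 → 15.
Orbitals: 1 + 3 + 6 + 10 + 15 = 35. Including both spin states (ms = ±1/2) gives 2 × 35 = 70 states.

70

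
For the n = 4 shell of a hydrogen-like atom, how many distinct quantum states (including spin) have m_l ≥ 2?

The (l, m_l) pairs meeting m_l ≥ 2 give: l=2 → 1; l=3 → 2.
Orbitals: 1 + 2 = 3. Each orbital carries two spin states, so 3 × 2 = 6 states.

6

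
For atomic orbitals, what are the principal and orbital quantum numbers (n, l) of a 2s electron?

The leading integer gives n = 2; the letter 's' means l = 0.

n = 2, l = 0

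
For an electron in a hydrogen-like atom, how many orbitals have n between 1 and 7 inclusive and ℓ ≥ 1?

133

Go shell by shell, enumerating (ℓ, m_ℓ) with ℓ ≥ 1:
n=2 → 3; n=3 → 8; n=4 → 15; n=5 → 24; n=6 → 35; n=7 → 48.
Total orbitals: 3 + 8 + 15 + 24 + 35 + 48 = 133.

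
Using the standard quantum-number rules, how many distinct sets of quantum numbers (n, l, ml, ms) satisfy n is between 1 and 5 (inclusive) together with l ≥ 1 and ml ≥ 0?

Work shell by shell — for each n, count the (l, ml) pairs that satisfy l ≥ 1 and ml ≥ 0:
n=2 → 2; n=3 → 5; n=4 → 9; n=5 → 14.
Orbitals: 2 + 5 + 9 + 14 = 30. Including both spin states (ms = ±1/2) gives 2 × 30 = 60 states.

60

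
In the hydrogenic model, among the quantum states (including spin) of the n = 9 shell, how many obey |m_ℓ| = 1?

Per ℓ-value: ℓ=1 → 2; ℓ=2 → 2; ℓ=3 → 2; ℓ=4 → 2; ℓ=5 → 2; ℓ=6 → 2; ℓ=7 → 2; ℓ=8 → 2.
Orbitals: 2 + 2 + 2 + 2 + 2 + 2 + 2 + 2 = 16. Each orbital carries two spin states, so 16 × 2 = 32 states.

32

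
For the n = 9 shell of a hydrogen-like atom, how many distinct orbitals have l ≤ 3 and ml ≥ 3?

1

With n = 9 the allowed l are 0, 1, …, 8.
Orbitals with l ≤ 3 and ml ≥ 3, by l: l=3 → 1.
Total orbitals: 1.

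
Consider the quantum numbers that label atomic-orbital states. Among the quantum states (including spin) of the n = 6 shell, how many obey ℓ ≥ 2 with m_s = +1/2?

32

With n = 6 the allowed ℓ are 0, 1, …, 5.
Orbitals with ℓ ≥ 2, by ℓ: ℓ=2 → 5; ℓ=3 → 7; ℓ=4 → 9; ℓ=5 → 11.
Orbitals: 5 + 7 + 9 + 11 = 32. With m_s fixed to a single value there is one state per orbital, giving 32 states.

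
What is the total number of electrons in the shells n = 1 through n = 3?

28

Shell n has n² orbitals: 1²=1 + 2²=4 + 3²=9 = 14 orbitals.
Two spin states per orbital: 2 × 14 = 28 electrons.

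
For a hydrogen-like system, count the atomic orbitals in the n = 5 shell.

25

The n = 5 shell contains n² = 5² = 25 orbitals.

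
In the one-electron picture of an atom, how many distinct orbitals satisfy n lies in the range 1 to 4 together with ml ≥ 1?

10

Count contributing orbitals for each principal shell:
n=2 → 1; n=3 → 3; n=4 → 6.
Total orbitals: 1 + 3 + 6 = 10.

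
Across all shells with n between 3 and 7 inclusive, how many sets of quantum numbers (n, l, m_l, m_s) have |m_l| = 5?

Per-shell orbital counts meeting the constraint:
n=6 → 2; n=7 → 4.
Orbitals: 2 + 4 = 6. Including both spin states (m_s = ±1/2) gives 2 × 6 = 12 states.

12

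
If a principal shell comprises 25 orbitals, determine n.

n² = 25 ⇒ n = 5.

n = 5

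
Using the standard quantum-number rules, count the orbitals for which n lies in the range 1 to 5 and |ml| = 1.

For each n in the range, tally the orbitals obeying |ml| = 1:
n=2 → 2; n=3 → 4; n=4 → 6; n=5 → 8.
Total orbitals: 2 + 4 + 6 + 8 = 20.

20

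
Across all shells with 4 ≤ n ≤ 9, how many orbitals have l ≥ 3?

217

Count contributing orbitals for each principal shell:
n=4 → 7; n=5 → 16; n=6 → 27; n=7 → 40; n=8 → 55; n=9 → 72.
Total orbitals: 7 + 16 + 27 + 40 + 55 + 72 = 217.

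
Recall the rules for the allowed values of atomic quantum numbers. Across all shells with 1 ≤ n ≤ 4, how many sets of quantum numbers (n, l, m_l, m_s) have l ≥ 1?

52

Count contributing orbitals for each principal shell:
n=2 → 3; n=3 → 8; n=4 → 15.
Orbitals: 3 + 8 + 15 = 26. Including both spin states (m_s = ±1/2) gives 2 × 26 = 52 states.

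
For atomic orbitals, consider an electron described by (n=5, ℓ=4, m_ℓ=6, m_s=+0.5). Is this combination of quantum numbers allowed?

The magnetic quantum number must satisfy −ℓ ≤ m_ℓ ≤ ℓ. With ℓ = 4, m_ℓ can only be -4, -3, -2, -1, 0, 1, 2, 3, 4, so m_ℓ = 6 is forbidden.

No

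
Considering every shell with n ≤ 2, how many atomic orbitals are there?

5

Total orbitals = 1² + 2² = 5.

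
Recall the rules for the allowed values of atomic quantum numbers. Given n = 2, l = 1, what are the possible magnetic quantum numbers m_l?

m_l takes every integer from −l to +l. With l = 1 that gives the 3 values -1, 0, 1.

-1, 0, 1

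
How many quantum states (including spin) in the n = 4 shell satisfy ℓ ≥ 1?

30

For n = 4, ℓ ranges over 0 … 3.
The (ℓ, m_ℓ) pairs meeting ℓ ≥ 1 give: ℓ=1 → 3; ℓ=2 → 5; ℓ=3 → 7.
Orbitals: 3 + 5 + 7 = 15. Each orbital carries two spin states, so 15 × 2 = 30 states.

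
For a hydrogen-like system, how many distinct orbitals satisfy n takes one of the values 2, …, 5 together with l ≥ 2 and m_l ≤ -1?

For each n in the range, tally the orbitals obeying l ≥ 2 and m_l ≤ -1:
n=3 → 2; n=4 → 5; n=5 → 9.
Total orbitals: 2 + 5 + 9 = 16.

16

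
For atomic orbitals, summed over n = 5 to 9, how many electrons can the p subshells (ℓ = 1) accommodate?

30

A p subshell (ℓ = 1) exists for every n ≥ 2, so shells n = 5, 6, 7, 8, 9 each contribute one — 5 subshells.
Since each p subshell holds 2(2·1+1) = 6 electrons, the total is 5 × 6 = 30.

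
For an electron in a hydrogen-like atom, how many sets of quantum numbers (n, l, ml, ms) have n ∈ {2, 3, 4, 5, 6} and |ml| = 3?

Per-shell orbital counts meeting the constraint:
n=4 → 2; n=5 → 4; n=6 → 6.
Orbitals: 2 + 4 + 6 = 12. Including both spin states (ms = ±1/2) gives 2 × 12 = 24 states.

24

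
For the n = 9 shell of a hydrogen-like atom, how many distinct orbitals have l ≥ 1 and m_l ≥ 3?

Go through l = 0, …, 8 (the values permitted for n = 9).
Contributions: l=3 → 1; l=4 → 2; l=5 → 3; l=6 → 4; l=7 → 5; l=8 → 6.
Total orbitals: 1 + 2 + 3 + 4 + 5 + 6 = 21.

21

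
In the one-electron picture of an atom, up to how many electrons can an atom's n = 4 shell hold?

32

A shell holds 2n² electrons: 2 × 4² = 2 × 16 = 32.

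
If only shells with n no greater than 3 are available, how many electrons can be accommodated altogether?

Total orbitals = 1² + 2² + 3² = 14. Doubling for spin gives 28 electrons.

28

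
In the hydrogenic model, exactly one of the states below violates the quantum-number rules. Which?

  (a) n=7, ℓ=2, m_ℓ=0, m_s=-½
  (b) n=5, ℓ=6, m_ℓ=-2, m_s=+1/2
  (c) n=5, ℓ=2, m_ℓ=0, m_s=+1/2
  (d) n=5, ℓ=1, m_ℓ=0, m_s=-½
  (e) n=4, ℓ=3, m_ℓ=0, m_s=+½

(b)

(b) has ℓ = 6 ≥ n = 5, violating 0 ≤ ℓ ≤ n−1.
The remaining sets (a), (c), (d), (e) satisfy all four rules.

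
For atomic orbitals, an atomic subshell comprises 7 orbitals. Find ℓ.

2ℓ+1 = 7 gives ℓ = 3.

ℓ = 3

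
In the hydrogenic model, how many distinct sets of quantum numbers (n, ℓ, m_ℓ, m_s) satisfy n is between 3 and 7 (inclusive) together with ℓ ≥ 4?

Work shell by shell — for each n, count the (ℓ, m_ℓ) pairs that satisfy ℓ ≥ 4:
n=5 → 9; n=6 → 20; n=7 → 33.
Orbitals: 9 + 20 + 33 = 62. Including both spin states (m_s = ±1/2) gives 2 × 62 = 124 states.

124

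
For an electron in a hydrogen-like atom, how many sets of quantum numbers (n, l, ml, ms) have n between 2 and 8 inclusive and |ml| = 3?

60

Work shell by shell — for each n, count the (l, ml) pairs that satisfy |ml| = 3:
n=4 → 2; n=5 → 4; n=6 → 6; n=7 → 8; n=8 → 10.
Orbitals: 2 + 4 + 6 + 8 + 10 = 30. Including both spin states (ms = ±1/2) gives 2 × 30 = 60 states.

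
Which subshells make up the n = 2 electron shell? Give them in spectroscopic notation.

2s, 2p

For n = 2, l runs from 0 to 1. In spectroscopic notation l = 0,1,2,… ↔ s,p,d,f,g,h,i, so the subshells are 2s, 2p.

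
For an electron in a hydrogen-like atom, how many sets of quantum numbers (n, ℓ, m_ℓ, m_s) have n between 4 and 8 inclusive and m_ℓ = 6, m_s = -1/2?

3

Go shell by shell, enumerating (ℓ, m_ℓ) with m_ℓ = 6:
n=7 → 1; n=8 → 2.
Orbitals: 1 + 2 = 3. With m_s fixed to -1/2 there is one state per orbital, so 3 states.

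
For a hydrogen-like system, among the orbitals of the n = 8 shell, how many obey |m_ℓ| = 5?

For n = 8, ℓ ranges over 0 … 7.
Orbitals with |m_ℓ| = 5, by ℓ: ℓ=5 → 2; ℓ=6 → 2; ℓ=7 → 2.
Total orbitals: 2 + 2 + 2 = 6.

6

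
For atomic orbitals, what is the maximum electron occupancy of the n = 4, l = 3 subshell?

14

A subshell with l = 3 has 2l+1 = 7 orbitals, each holding 2 electrons (spin ±1/2), so 7 × 2 = 14.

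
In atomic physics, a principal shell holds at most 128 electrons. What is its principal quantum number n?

2n² = 128 ⇒ n² = 64 ⇒ n = 8.

n = 8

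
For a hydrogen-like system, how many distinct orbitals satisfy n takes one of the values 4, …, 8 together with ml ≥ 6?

Count contributing orbitals for each principal shell:
n=7 → 1; n=8 → 3.
Total orbitals: 1 + 3 = 4.

4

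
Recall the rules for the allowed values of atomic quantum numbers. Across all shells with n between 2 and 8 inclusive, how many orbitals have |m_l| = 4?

20

For each n in the range, tally the orbitals obeying |m_l| = 4:
n=5 → 2; n=6 → 4; n=7 → 6; n=8 → 8.
Total orbitals: 2 + 4 + 6 + 8 = 20.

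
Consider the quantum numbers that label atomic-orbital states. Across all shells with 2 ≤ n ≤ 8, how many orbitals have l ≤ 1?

Treat each shell separately and count matching orbitals:
n=2 → 4; n=3 → 4; n=4 → 4; n=5 → 4; n=6 → 4; n=7 → 4; n=8 → 4.
Total orbitals: 4 + 4 + 4 + 4 + 4 + 4 + 4 = 28.

28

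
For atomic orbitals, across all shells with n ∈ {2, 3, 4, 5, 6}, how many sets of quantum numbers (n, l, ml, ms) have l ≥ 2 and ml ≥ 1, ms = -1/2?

Count contributing orbitals for each principal shell:
n=3 → 2; n=4 → 5; n=5 → 9; n=6 → 14.
Orbitals: 2 + 5 + 9 + 14 = 30. With ms fixed to -1/2 there is one state per orbital, so 30 states.

30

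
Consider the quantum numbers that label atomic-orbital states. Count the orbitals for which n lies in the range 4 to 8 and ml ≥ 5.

10

Count contributing orbitals for each principal shell:
n=6 → 1; n=7 → 3; n=8 → 6.
Total orbitals: 1 + 3 + 6 = 10.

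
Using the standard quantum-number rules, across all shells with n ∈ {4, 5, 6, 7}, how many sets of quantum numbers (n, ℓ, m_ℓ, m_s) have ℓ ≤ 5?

Work shell by shell — for each n, count the (ℓ, m_ℓ) pairs that satisfy ℓ ≤ 5:
n=4 → 16; n=5 → 25; n=6 → 36; n=7 → 36.
Orbitals: 16 + 25 + 36 + 36 = 113. Including both spin states (m_s = ±1/2) gives 2 × 113 = 226 states.

226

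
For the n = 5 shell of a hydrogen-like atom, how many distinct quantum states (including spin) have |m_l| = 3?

8

Go through l = 0, …, 4 (the values permitted for n = 5).
Orbitals with |m_l| = 3, by l: l=3 → 2; l=4 → 2.
Orbitals: 2 + 2 = 4. Each orbital carries two spin states, so 4 × 2 = 8 states.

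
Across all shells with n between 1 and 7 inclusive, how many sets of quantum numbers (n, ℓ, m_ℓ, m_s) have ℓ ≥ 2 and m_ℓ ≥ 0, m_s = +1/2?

Go shell by shell, enumerating (ℓ, m_ℓ) with ℓ ≥ 2 and m_ℓ ≥ 0:
n=3 → 3; n=4 → 7; n=5 → 12; n=6 → 18; n=7 → 25.
Orbitals: 3 + 7 + 12 + 18 + 25 = 65. With m_s fixed to +1/2 there is one state per orbital, so 65 states.

65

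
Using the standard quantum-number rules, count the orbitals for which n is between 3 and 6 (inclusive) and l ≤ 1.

Count contributing orbitals for each principal shell:
n=3 → 4; n=4 → 4; n=5 → 4; n=6 → 4.
Total orbitals: 4 + 4 + 4 + 4 = 16.

16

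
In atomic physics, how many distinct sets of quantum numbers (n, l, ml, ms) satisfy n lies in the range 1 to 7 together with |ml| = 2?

60

Count contributing orbitals for each principal shell:
n=3 → 2; n=4 → 4; n=5 → 6; n=6 → 8; n=7 → 10.
Orbitals: 2 + 4 + 6 + 8 + 10 = 30. Including both spin states (ms = ±1/2) gives 2 × 30 = 60 states.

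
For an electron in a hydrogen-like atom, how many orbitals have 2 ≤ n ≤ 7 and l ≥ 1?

133

Treat each shell separately and count matching orbitals:
n=2 → 3; n=3 → 8; n=4 → 15; n=5 → 24; n=6 → 35; n=7 → 48.
Total orbitals: 3 + 8 + 15 + 24 + 35 + 48 = 133.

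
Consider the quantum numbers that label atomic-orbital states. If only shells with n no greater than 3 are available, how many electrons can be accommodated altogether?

28

Total orbitals = 1² + 2² + 3² = 14. Doubling for spin gives 28 electrons.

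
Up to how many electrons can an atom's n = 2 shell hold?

8

A shell holds 2n² electrons: 2 × 2² = 2 × 4 = 8.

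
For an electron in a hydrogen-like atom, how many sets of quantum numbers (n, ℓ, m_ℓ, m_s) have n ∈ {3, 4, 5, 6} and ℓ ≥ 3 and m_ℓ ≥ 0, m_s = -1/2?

28

Work shell by shell — for each n, count the (ℓ, m_ℓ) pairs that satisfy ℓ ≥ 3 and m_ℓ ≥ 0:
n=4 → 4; n=5 → 9; n=6 → 15.
Orbitals: 4 + 9 + 15 = 28. With m_s fixed to -1/2 there is one state per orbital, so 28 states.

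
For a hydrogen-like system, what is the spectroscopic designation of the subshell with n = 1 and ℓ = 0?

1s

ℓ = 0 corresponds to the letter 's', so the subshell is 1s.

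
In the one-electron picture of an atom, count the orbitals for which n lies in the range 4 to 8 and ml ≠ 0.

160

Work shell by shell — for each n, count the (l, ml) pairs that satisfy ml ≠ 0:
n=4 → 12; n=5 → 20; n=6 → 30; n=7 → 42; n=8 → 56.
Total orbitals: 12 + 20 + 30 + 42 + 56 = 160.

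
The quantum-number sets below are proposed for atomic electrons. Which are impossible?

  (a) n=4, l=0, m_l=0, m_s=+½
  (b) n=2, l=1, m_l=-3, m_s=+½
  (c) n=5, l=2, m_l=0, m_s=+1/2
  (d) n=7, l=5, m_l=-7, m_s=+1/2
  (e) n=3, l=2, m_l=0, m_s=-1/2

(b) has |m_l| = 3 > l = 1, violating −l ≤ m_l ≤ l.
(d) has |m_l| = 7 > l = 5, violating −l ≤ m_l ≤ l.
The remaining sets (a), (c), (e) satisfy all four rules.

(b) and (d)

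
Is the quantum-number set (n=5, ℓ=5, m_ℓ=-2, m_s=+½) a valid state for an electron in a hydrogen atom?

Invalid

The orbital quantum number must satisfy 0 ≤ ℓ ≤ n−1. With n = 5 the allowed ℓ values are 0, 1, 2, 3, 4, so ℓ = 5 is out of range.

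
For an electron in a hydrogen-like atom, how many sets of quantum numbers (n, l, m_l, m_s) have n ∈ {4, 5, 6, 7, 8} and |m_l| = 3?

60

Per-shell orbital counts meeting the constraint:
n=4 → 2; n=5 → 4; n=6 → 6; n=7 → 8; n=8 → 10.
Orbitals: 2 + 4 + 6 + 8 + 10 = 30. Including both spin states (m_s = ±1/2) gives 2 × 30 = 60 states.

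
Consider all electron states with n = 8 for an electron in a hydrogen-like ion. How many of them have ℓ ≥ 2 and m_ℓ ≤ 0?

66

With n = 8 the allowed ℓ are 0, 1, …, 7.
The (ℓ, m_ℓ) pairs meeting ℓ ≥ 2 and m_ℓ ≤ 0 give: ℓ=2 → 3; ℓ=3 → 4; ℓ=4 → 5; ℓ=5 → 6; ℓ=6 → 7; ℓ=7 → 8.
Orbitals: 3 + 4 + 5 + 6 + 7 + 8 = 33. Each orbital carries two spin states, so 33 × 2 = 66 states.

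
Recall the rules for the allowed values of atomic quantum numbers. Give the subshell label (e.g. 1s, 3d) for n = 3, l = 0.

3s

l = 0 corresponds to the letter 's', so the subshell is 3s.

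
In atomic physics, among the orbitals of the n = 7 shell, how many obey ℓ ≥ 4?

With n = 7 the allowed ℓ are 0, 1, …, 6.
Orbitals with ℓ ≥ 4, by ℓ: ℓ=4 → 9; ℓ=5 → 11; ℓ=6 → 13.
Total orbitals: 9 + 11 + 13 = 33.

33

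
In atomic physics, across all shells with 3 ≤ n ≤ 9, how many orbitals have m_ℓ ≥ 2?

Count contributing orbitals for each principal shell:
n=3 → 1; n=4 → 3; n=5 → 6; n=6 → 10; n=7 → 15; n=8 → 21; n=9 → 28.
Total orbitals: 1 + 3 + 6 + 10 + 15 + 21 + 28 = 84.

84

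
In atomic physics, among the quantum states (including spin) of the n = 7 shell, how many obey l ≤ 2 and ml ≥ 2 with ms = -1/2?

1

For n = 7, l ranges over 0 … 6.
The (l, ml) pairs meeting l ≤ 2 and ml ≥ 2 give: l=2 → 1.
Orbitals: 1. With ms fixed to a single value there is one state per orbital, giving 1 state.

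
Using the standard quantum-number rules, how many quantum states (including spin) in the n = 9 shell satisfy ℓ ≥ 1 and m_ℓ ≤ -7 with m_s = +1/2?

With n = 9 the allowed ℓ are 0, 1, …, 8.
Contributions: ℓ=7 → 1; ℓ=8 → 2.
Orbitals: 1 + 2 = 3. With m_s fixed to a single value there is one state per orbital, giving 3 states.

3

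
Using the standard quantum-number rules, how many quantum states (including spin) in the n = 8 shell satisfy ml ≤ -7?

The (l, ml) pairs meeting ml ≤ -7 give: l=7 → 1.
Orbitals: 1. Each orbital carries two spin states, so 1 × 2 = 2 states.

2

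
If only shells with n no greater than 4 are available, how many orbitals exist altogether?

30

Total orbitals = 1² + 2² + 3² + 4² = 30.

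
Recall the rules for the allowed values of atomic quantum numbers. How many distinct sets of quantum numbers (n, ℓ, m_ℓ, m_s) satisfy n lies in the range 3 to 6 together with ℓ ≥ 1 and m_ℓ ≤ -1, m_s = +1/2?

Count contributing orbitals for each principal shell:
n=3 → 3; n=4 → 6; n=5 → 10; n=6 → 15.
Orbitals: 3 + 6 + 10 + 15 = 34. With m_s fixed to +1/2 there is one state per orbital, so 34 states.

34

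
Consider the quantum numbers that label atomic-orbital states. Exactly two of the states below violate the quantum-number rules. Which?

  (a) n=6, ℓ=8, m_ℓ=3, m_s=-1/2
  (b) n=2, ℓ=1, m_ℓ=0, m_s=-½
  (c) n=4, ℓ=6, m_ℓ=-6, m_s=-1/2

(a) and (c)

(a) has ℓ = 8 ≥ n = 6, violating 0 ≤ ℓ ≤ n−1.
(c) has ℓ = 6 ≥ n = 4, violating 0 ≤ ℓ ≤ n−1.
The remaining set (b) satisfies all four rules.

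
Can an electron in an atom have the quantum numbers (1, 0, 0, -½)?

Valid

n = 1 is a positive integer. ℓ = 0 satisfies 0 ≤ ℓ ≤ n−1 = 0. m_ℓ = 0 lies in the range −ℓ … +ℓ (here 0). m_s = -1/2 is one of ±1/2.
All four constraints are satisfied.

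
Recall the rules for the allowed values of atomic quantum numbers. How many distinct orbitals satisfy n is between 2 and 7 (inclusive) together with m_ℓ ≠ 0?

112

Per-shell orbital counts meeting the constraint:
n=2 → 2; n=3 → 6; n=4 → 12; n=5 → 20; n=6 → 30; n=7 → 42.
Total orbitals: 2 + 6 + 12 + 20 + 30 + 42 = 112.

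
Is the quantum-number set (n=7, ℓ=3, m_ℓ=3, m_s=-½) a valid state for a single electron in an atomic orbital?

Yes

n = 7 is a positive integer. ℓ = 3 satisfies 0 ≤ ℓ ≤ n−1 = 6. m_ℓ = 3 lies in the range −ℓ … +ℓ (here −3 … 3). m_s = -1/2 is one of ±1/2.
All four constraints are satisfied.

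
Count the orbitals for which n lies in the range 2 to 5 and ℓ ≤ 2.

Work shell by shell — for each n, count the (ℓ, m_ℓ) pairs that satisfy ℓ ≤ 2:
n=2 → 4; n=3 → 9; n=4 → 9; n=5 → 9.
Total orbitals: 4 + 9 + 9 + 9 = 31.

31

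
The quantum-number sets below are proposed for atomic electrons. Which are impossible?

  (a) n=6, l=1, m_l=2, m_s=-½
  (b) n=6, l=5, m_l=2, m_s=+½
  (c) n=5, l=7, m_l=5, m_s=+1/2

(a) has |m_l| = 2 > l = 1, violating −l ≤ m_l ≤ l.
(c) has l = 7 ≥ n = 5, violating 0 ≤ l ≤ n−1.
The remaining set (b) satisfies all four rules.

(a) and (c)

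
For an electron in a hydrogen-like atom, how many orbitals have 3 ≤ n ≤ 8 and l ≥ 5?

74

Count contributing orbitals for each principal shell:
n=6 → 11; n=7 → 24; n=8 → 39.
Total orbitals: 11 + 24 + 39 = 74.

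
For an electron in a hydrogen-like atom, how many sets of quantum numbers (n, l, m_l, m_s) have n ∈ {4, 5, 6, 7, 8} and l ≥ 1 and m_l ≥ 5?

20

Work shell by shell — for each n, count the (l, m_l) pairs that satisfy l ≥ 1 and m_l ≥ 5:
n=6 → 1; n=7 → 3; n=8 → 6.
Orbitals: 1 + 3 + 6 = 10. Including both spin states (m_s = ±1/2) gives 2 × 10 = 20 states.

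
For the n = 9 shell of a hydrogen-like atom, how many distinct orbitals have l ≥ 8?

17

The n = 9 shell has l = 0 through 8; check each.
Contributions: l=8 → 17.
Total orbitals: 17.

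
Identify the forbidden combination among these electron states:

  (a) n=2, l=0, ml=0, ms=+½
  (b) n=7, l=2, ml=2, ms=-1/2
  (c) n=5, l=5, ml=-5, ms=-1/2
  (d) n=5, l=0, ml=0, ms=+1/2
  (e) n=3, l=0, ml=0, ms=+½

(c)

(c) has l = 5 ≥ n = 5, violating 0 ≤ l ≤ n−1.
The remaining sets (a), (b), (d), (e) satisfy all four rules.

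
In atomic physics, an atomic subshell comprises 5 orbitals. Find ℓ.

ℓ = 2

2ℓ+1 = 5 gives ℓ = 2.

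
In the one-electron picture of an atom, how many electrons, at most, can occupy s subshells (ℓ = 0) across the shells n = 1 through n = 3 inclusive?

An s subshell (ℓ = 0) exists for every n ≥ 1, so shells n = 1, 2, 3 each contribute one — 3 subshells.
Since each s subshell holds 2(2·0+1) = 2 electrons, the total is 3 × 2 = 6.

6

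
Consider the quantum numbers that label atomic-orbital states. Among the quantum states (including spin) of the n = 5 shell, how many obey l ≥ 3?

The n = 5 shell has l = 0 through 4; check each.
Per l-value: l=3 → 7; l=4 → 9.
Orbitals: 7 + 9 = 16. Each orbital carries two spin states, so 16 × 2 = 32 states.

32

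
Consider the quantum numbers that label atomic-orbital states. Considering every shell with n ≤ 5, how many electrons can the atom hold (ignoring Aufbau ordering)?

110

Total orbitals = 1² + 2² + 3² + 4² + 5² = 55. Doubling for spin gives 110 electrons.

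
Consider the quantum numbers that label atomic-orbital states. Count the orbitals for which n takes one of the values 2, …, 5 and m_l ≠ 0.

Treat each shell separately and count matching orbitals:
n=2 → 2; n=3 → 6; n=4 → 12; n=5 → 20.
Total orbitals: 2 + 6 + 12 + 20 = 40.

40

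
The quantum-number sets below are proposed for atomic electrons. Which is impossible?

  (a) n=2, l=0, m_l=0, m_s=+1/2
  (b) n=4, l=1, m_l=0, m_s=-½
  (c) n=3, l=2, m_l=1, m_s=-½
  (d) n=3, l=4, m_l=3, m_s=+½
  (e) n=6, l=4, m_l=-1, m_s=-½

(d)

(d) has l = 4 ≥ n = 3, violating 0 ≤ l ≤ n−1.
The remaining sets (a), (b), (c), (e) satisfy all four rules.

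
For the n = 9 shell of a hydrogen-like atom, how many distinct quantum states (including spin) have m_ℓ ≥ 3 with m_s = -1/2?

21

Orbitals with m_ℓ ≥ 3, by ℓ: ℓ=3 → 1; ℓ=4 → 2; ℓ=5 → 3; ℓ=6 → 4; ℓ=7 → 5; ℓ=8 → 6.
Orbitals: 1 + 2 + 3 + 4 + 5 + 6 = 21. With m_s fixed to a single value there is one state per orbital, giving 21 states.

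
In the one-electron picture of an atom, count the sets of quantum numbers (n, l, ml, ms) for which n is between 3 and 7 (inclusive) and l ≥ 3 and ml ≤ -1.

80

Per-shell orbital counts meeting the constraint:
n=4 → 3; n=5 → 7; n=6 → 12; n=7 → 18.
Orbitals: 3 + 7 + 12 + 18 = 40. Including both spin states (ms = ±1/2) gives 2 × 40 = 80 states.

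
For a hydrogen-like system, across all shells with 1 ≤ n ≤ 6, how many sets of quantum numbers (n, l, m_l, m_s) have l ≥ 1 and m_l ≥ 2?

Count contributing orbitals for each principal shell:
n=3 → 1; n=4 → 3; n=5 → 6; n=6 → 10.
Orbitals: 1 + 3 + 6 + 10 = 20. Including both spin states (m_s = ±1/2) gives 2 × 20 = 40 states.

40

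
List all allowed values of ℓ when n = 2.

ℓ is an integer with 0 ≤ ℓ ≤ n−1, so for n = 2: ℓ = 0, 1.

0, 1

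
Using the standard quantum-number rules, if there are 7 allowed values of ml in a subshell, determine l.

ml ranges over 2l+1 integers, so 2l+1 = 7 ⇒ l = 3.

l = 3 (f)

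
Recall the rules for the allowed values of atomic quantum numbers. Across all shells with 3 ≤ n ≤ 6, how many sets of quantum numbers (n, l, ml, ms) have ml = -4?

6

Per-shell orbital counts meeting the constraint:
n=5 → 1; n=6 → 2.
Orbitals: 1 + 2 = 3. Including both spin states (ms = ±1/2) gives 2 × 3 = 6 states.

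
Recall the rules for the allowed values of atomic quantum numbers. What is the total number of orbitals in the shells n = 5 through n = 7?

Shell n has n² orbitals: 5²=25 + 6²=36 + 7²=49 = 110 orbitals.

110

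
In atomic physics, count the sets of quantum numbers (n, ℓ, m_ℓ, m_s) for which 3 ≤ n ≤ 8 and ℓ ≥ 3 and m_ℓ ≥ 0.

160

Treat each shell separately and count matching orbitals:
n=4 → 4; n=5 → 9; n=6 → 15; n=7 → 22; n=8 → 30.
Orbitals: 4 + 9 + 15 + 22 + 30 = 80. Including both spin states (m_s = ±1/2) gives 2 × 80 = 160 states.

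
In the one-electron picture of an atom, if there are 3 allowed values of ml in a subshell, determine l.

l = 1 (p)

ml ranges over 2l+1 integers, so 2l+1 = 3 ⇒ l = 1.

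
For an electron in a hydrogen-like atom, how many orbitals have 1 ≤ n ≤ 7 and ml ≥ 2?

35

Work shell by shell — for each n, count the (l, ml) pairs that satisfy ml ≥ 2:
n=3 → 1; n=4 → 3; n=5 → 6; n=6 → 10; n=7 → 15.
Total orbitals: 1 + 3 + 6 + 10 + 15 = 35.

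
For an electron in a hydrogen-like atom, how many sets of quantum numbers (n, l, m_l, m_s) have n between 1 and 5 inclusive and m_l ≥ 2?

20

Treat each shell separately and count matching orbitals:
n=3 → 1; n=4 → 3; n=5 → 6.
Orbitals: 1 + 3 + 6 = 10. Including both spin states (m_s = ±1/2) gives 2 × 10 = 20 states.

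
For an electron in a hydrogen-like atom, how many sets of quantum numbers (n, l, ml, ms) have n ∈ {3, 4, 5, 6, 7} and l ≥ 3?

180

Treat each shell separately and count matching orbitals:
n=4 → 7; n=5 → 16; n=6 → 27; n=7 → 40.
Orbitals: 7 + 16 + 27 + 40 = 90. Including both spin states (ms = ±1/2) gives 2 × 90 = 180 states.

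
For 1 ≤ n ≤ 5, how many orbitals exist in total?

55

Total orbitals = 1² + 2² + 3² + 4² + 5² = 55.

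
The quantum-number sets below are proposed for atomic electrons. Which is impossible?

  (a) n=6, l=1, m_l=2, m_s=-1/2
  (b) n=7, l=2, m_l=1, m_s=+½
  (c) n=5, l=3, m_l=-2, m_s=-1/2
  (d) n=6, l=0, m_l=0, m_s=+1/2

(a) has |m_l| = 2 > l = 1, violating −l ≤ m_l ≤ l.
The remaining sets (b), (c), (d) satisfy all four rules.

(a)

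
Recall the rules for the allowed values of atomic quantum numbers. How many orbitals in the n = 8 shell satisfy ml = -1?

The (l, ml) pairs meeting ml = -1 give: l=1 → 1; l=2 → 1; l=3 → 1; l=4 → 1; l=5 → 1; l=6 → 1; l=7 → 1.
Total orbitals: 1 + 1 + 1 + 1 + 1 + 1 + 1 = 7.

7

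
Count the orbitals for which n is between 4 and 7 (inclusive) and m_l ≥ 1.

Treat each shell separately and count matching orbitals:
n=4 → 6; n=5 → 10; n=6 → 15; n=7 → 21.
Total orbitals: 6 + 10 + 15 + 21 = 52.

52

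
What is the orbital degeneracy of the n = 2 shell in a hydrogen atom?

The n = 2 shell contains n² = 2² = 4 orbitals.

4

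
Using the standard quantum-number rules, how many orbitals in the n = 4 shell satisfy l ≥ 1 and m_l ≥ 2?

3

Orbitals with l ≥ 1 and m_l ≥ 2, by l: l=2 → 1; l=3 → 2.
Total orbitals: 1 + 2 = 3.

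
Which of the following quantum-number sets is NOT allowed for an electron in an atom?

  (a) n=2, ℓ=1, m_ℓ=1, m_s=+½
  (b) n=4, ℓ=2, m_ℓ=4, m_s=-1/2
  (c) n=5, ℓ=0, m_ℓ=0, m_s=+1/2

(b)

(b) has |m_ℓ| = 4 > ℓ = 2, violating −ℓ ≤ m_ℓ ≤ ℓ.
The remaining sets (a), (c) satisfy all four rules.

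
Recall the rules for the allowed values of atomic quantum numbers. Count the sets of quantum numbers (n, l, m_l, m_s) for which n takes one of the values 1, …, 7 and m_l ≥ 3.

40

Work shell by shell — for each n, count the (l, m_l) pairs that satisfy m_l ≥ 3:
n=4 → 1; n=5 → 3; n=6 → 6; n=7 → 10.
Orbitals: 1 + 3 + 6 + 10 = 20. Including both spin states (m_s = ±1/2) gives 2 × 20 = 40 states.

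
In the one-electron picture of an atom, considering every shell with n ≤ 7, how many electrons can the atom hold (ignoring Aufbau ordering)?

280

Total orbitals = 1² + 2² + 3² + 4² + 5² + 6² + 7² = 140. Doubling for spin gives 280 electrons.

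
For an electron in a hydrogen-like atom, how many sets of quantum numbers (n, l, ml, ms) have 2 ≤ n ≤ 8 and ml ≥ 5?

20

Count contributing orbitals for each principal shell:
n=6 → 1; n=7 → 3; n=8 → 6.
Orbitals: 1 + 3 + 6 = 10. Including both spin states (ms = ±1/2) gives 2 × 10 = 20 states.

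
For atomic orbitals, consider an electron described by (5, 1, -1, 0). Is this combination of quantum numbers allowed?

No

The spin quantum number for an electron can only be m_s = +1/2 or −1/2; m_s = 0 is not one of those.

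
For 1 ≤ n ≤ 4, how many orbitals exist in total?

Total orbitals = 1² + 2² + 3² + 4² = 30.

30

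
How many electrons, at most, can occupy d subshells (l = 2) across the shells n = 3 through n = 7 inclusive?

50

A d subshell (l = 2) exists for every n ≥ 3, so shells n = 3, 4, 5, 6, 7 each contribute one — 5 subshells.
Since each d subshell holds 2(2·2+1) = 10 electrons, the total is 5 × 10 = 50.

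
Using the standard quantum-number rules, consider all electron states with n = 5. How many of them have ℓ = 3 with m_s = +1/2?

7

Go through ℓ = 0, …, 4 (the values permitted for n = 5).
Per ℓ-value: ℓ=3 → 7.
Orbitals: 7. With m_s fixed to a single value there is one state per orbital, giving 7 states.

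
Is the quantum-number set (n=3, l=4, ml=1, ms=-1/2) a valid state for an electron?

Not allowed

The orbital quantum number must satisfy 0 ≤ l ≤ n−1. With n = 3 the allowed l values are 0, 1, 2, so l = 4 is out of range.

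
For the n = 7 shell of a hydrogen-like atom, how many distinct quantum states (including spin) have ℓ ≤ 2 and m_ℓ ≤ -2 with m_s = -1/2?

The (ℓ, m_ℓ) pairs meeting ℓ ≤ 2 and m_ℓ ≤ -2 give: ℓ=2 → 1.
Orbitals: 1. With m_s fixed to a single value there is one state per orbital, giving 1 state.

1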